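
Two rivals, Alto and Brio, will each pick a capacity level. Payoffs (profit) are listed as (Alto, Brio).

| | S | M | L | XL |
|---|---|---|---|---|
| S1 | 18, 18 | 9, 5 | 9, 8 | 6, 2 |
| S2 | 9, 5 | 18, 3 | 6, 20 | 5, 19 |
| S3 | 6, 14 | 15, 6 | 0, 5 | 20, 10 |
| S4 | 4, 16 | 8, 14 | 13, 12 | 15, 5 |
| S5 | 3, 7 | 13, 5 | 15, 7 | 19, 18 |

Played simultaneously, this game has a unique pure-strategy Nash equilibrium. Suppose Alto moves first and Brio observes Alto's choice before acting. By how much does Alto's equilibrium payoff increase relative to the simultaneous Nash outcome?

Brio best-responds to each possible Alto move:
- S1 → Brio plays S (best of 18, 5, 8, 2); Alto gets 18.
- S2 → Brio plays L (best of 5, 3, 20, 19); Alto gets 6.
- S3 → Brio plays S (best of 14, 6, 5, 10); Alto gets 6.
- S4 → Brio plays S (best of 16, 14, 12, 5); Alto gets 4.
- S5 → Brio plays XL (best of 7, 5, 7, 18); Alto gets 19.
Maximizing over 18, 6, 6, 4, 19, Alto chooses S5. Subgame-perfect outcome: (S5, XL) with payoffs (19, 18).
Under simultaneous play:
Alto's best replies: S→S1; M→S2; L→S5; XL→S3.
Brio's best replies: S1→S; S2→L; S3→S; S4→S; S5→XL.
Only (S1, S) has each player best-responding; Nash payoffs (18, 18).
Alto's commitment gain: 19 − 18 = 1.

1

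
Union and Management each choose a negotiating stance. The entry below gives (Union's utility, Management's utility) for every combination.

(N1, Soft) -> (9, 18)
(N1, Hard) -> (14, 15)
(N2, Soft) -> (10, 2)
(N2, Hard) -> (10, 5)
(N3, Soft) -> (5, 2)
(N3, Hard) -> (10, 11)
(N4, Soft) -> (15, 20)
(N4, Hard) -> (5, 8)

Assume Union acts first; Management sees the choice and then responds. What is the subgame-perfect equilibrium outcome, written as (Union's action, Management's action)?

Backward induction with Union moving first.
- N1 → Management plays Soft (best of 18, 15); Union gets 9.
- N2 → Management plays Hard (best of 2, 5); Union gets 10.
- N3 → Management plays Hard (best of 2, 11); Union gets 10.
- N4 → Management plays Soft (best of 20, 8); Union gets 15.
Among 9, 10, 10, 15, the best is 15 at N4. Subgame-perfect outcome: (N4, Soft) with payoffs (15, 20).

(N4, Soft)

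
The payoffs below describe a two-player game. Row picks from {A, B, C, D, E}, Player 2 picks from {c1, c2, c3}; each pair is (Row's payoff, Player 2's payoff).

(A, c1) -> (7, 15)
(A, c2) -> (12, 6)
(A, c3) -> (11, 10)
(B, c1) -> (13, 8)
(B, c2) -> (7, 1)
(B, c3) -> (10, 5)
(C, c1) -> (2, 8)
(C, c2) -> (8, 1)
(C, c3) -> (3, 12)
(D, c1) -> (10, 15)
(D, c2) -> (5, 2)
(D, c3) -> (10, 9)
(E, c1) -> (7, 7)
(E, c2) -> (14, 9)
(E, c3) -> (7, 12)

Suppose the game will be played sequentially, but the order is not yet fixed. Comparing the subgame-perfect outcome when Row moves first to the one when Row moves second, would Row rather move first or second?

first

If Row leads: Player 2's best replies are A→c1, B→c1, C→c3, D→c1, E→c3; Row's induced payoffs 7, 13, 3, 10, 7; outcome (B, c1), payoffs (13, 8).
If Player 2 leads: Row's best replies are c1→B, c2→E, c3→A; Player 2's induced payoffs 8, 9, 10; outcome (A, c3), payoffs (11, 10).
Row gets 13 moving first and 11 moving second, so Row prefers to move first.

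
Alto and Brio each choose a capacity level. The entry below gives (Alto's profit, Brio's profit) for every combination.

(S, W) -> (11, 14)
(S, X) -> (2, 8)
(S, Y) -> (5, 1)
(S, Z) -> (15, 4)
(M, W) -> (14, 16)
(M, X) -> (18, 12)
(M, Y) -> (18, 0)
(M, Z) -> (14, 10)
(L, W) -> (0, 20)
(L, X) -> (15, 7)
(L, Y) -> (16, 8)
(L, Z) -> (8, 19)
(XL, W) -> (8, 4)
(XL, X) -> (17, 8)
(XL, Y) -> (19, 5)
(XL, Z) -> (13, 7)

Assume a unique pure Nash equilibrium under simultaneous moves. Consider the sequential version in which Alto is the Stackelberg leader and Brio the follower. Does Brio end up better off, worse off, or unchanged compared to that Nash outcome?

Brio best-responds to each possible Alto move:
- S: BR = W, leader payoff 11.
- M: BR = W, leader payoff 14.
- L: BR = W, leader payoff 0.
- XL: BR = X, leader payoff 17.
Alto's induced payoffs are 11, 14, 0, 17, so Alto commits to XL. Subgame-perfect outcome: (XL, X) with payoffs (17, 8).
For the simultaneous game, intersect best replies.
Alto's best replies: W→M; X→M; Y→XL; Z→S.
Brio's best replies: S→W; M→W; L→W; XL→X.
The unique mutual best reply is (M, W), giving (14, 16).
Brio earns 8 sequentially versus 16 at the Nash outcome: worse off.

worse off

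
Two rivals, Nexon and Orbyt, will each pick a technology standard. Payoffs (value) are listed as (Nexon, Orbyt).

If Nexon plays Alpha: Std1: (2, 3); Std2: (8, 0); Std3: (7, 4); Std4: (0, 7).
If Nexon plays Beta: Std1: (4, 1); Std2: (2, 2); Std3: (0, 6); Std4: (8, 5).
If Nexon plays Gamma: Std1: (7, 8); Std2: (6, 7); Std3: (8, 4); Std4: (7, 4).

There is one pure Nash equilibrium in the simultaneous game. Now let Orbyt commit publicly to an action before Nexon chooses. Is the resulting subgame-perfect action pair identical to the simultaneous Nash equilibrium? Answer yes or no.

Backward induction with Orbyt moving first.
- Std1: BR = Gamma, leader payoff 8.
- Std2: BR = Alpha, leader payoff 0.
- Std3: BR = Gamma, leader payoff 4.
- Std4: BR = Beta, leader payoff 5.
Orbyt's induced payoffs are 8, 0, 4, 5, so Orbyt commits to Std1. Subgame-perfect outcome: (Gamma, Std1) with payoffs (7, 8).
For the simultaneous game, intersect best replies.
Nexon's best replies: Std1→Gamma; Std2→Alpha; Std3→Gamma; Std4→Beta.
Orbyt's best replies: Alpha→Std4; Beta→Std3; Gamma→Std1.
Only (Gamma, Std1) has each player best-responding; Nash payoffs (7, 8).
Sequential outcome (Gamma, Std1) coincides with the Nash profile (Gamma, Std1).

yes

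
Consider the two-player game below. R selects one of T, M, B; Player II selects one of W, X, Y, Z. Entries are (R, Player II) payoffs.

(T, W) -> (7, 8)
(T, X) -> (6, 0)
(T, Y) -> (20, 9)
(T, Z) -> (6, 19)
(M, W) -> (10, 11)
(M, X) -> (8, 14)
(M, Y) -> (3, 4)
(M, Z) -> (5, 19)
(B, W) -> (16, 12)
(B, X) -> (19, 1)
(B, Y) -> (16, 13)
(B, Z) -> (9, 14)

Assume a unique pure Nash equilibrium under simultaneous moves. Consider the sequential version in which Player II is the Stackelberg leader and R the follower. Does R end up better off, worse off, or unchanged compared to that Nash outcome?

Solve by backward induction (Player II leads).
- W → R plays B (best of 7, 10, 16); Player II gets 12.
- X → R plays B (best of 6, 8, 19); Player II gets 1.
- Y → R plays T (best of 20, 3, 16); Player II gets 9.
- Z → R plays B (best of 6, 5, 9); Player II gets 14.
Player II's induced payoffs are 12, 1, 9, 14, so Player II commits to Z. Subgame-perfect outcome: (B, Z) with payoffs (9, 14).
Under simultaneous play:
R's best replies: W→B; X→B; Y→T; Z→B.
Player II's best replies: T→Z; M→Z; B→Z.
Only (B, Z) has each player best-responding; Nash payoffs (9, 14).
R earns 9 sequentially versus 9 at the Nash outcome: unchanged.

unchanged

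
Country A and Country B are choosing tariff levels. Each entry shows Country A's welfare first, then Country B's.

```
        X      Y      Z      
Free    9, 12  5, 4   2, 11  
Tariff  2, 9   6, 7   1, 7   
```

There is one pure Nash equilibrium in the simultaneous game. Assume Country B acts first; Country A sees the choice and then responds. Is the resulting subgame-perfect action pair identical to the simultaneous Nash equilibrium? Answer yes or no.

yes

Backward induction with Country B moving first.
- X: BR = Free, leader payoff 12.
- Y: BR = Tariff, leader payoff 7.
- Z: BR = Free, leader payoff 11.
Among 12, 7, 11, the best is 12 at X. Subgame-perfect outcome: (Free, X) with payoffs (9, 12).
Now find the simultaneous Nash equilibrium.
Country A's best replies: X→Free; Y→Tariff; Z→Free.
Country B's best replies: Free→X; Tariff→X.
The unique mutual best reply is (Free, X), giving (9, 12).
Sequential outcome (Free, X) coincides with the Nash profile (Free, X).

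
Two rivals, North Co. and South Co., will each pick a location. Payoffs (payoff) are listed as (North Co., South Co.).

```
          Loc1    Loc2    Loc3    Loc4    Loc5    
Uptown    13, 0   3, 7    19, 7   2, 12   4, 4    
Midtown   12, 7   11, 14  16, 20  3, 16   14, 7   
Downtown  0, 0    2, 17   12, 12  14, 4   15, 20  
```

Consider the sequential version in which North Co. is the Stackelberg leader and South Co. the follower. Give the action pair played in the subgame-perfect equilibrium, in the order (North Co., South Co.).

(Midtown, Loc3)

Work backward from South Co.'s decision.
- Uptown → South Co. plays Loc4 (best of 0, 7, 7, 12, 4); North Co. gets 2.
- Midtown → South Co. plays Loc3 (best of 7, 14, 20, 16, 7); North Co. gets 16.
- Downtown → South Co. plays Loc5 (best of 0, 17, 12, 4, 20); North Co. gets 15.
North Co.'s induced payoffs are 2, 16, 15, so North Co. commits to Midtown. Subgame-perfect outcome: (Midtown, Loc3) with payoffs (16, 20).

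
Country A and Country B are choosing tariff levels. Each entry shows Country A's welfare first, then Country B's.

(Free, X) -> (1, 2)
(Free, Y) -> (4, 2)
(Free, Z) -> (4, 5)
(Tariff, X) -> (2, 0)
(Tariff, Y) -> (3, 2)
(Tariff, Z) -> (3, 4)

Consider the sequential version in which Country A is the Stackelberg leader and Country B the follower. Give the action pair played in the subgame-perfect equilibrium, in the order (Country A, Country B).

(Free, Z)

Country B best-responds to each possible Country A move:
- Free → Country B plays Z (best of 2, 2, 5); Country A gets 4.
- Tariff → Country B plays Z (best of 0, 2, 4); Country A gets 3.
Maximizing over 4, 3, Country A chooses Free. Subgame-perfect outcome: (Free, Z) with payoffs (4, 5).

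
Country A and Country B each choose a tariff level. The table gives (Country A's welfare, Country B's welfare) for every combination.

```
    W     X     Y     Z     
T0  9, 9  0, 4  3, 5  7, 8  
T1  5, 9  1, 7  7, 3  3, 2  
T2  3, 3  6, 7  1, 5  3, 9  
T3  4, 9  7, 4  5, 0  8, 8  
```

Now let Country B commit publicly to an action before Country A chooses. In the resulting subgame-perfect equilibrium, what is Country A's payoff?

Backward induction with Country B moving first.
- W: BR = T0, leader payoff 9.
- X: BR = T3, leader payoff 4.
- Y: BR = T1, leader payoff 3.
- Z: BR = T3, leader payoff 8.
Among 9, 4, 3, 8, the best is 9 at W. Subgame-perfect outcome: (T0, W) with payoffs (9, 9).

9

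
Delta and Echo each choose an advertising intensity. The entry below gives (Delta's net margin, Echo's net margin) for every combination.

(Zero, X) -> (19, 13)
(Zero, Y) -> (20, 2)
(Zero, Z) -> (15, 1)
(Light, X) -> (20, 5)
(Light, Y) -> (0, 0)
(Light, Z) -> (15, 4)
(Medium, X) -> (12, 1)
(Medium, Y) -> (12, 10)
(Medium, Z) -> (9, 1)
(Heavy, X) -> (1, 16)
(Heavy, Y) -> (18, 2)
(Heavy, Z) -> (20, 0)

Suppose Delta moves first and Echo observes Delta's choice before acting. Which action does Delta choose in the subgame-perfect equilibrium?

Backward induction with Delta moving first.
- Zero: Echo compares 13, 2, 1 and picks X; Delta would get 19.
- Light: Echo compares 5, 0, 4 and picks X; Delta would get 20.
- Medium: Echo compares 1, 10, 1 and picks Y; Delta would get 12.
- Heavy: Echo compares 16, 2, 0 and picks X; Delta would get 1.
Among 19, 20, 12, 1, the best is 20 at Light. Subgame-perfect outcome: (Light, X) with payoffs (20, 5).

Light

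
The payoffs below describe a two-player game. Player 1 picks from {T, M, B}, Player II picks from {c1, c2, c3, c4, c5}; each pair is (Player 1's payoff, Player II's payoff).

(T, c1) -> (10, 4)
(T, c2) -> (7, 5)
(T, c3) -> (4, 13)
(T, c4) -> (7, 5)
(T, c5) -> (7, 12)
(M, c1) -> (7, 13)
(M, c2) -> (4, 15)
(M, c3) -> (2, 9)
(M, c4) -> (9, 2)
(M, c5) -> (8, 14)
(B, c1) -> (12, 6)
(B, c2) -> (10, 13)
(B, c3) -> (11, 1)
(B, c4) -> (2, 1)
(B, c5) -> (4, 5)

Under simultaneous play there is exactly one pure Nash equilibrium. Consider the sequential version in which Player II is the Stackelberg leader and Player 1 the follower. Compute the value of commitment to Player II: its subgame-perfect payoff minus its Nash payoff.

1

Solve by backward induction (Player II leads).
- c1 → Player 1 plays B (best of 10, 7, 12); Player II gets 6.
- c2 → Player 1 plays B (best of 7, 4, 10); Player II gets 13.
- c3 → Player 1 plays B (best of 4, 2, 11); Player II gets 1.
- c4 → Player 1 plays M (best of 7, 9, 2); Player II gets 2.
- c5 → Player 1 plays M (best of 7, 8, 4); Player II gets 14.
Player II's induced payoffs are 6, 13, 1, 2, 14, so Player II commits to c5. Subgame-perfect outcome: (M, c5) with payoffs (8, 14).
Now find the simultaneous Nash equilibrium.
Player 1's best replies: c1→B; c2→B; c3→B; c4→M; c5→M.
Player II's best replies: T→c3; M→c2; B→c2.
The unique mutual best reply is (B, c2), giving (10, 13).
Player II's commitment gain: 14 − 13 = 1.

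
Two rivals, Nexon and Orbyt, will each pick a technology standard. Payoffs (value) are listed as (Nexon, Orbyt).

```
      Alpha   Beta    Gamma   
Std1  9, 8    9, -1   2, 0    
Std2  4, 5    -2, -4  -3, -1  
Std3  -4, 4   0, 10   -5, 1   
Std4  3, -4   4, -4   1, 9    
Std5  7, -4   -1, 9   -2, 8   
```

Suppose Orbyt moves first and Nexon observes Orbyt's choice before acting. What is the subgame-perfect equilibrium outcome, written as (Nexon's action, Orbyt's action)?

Backward induction with Orbyt moving first.
- Alpha → Nexon plays Std1 (best of 9, 4, -4, 3, 7); Orbyt gets 8.
- Beta → Nexon plays Std1 (best of 9, -2, 0, 4, -1); Orbyt gets -1.
- Gamma → Nexon plays Std1 (best of 2, -3, -5, 1, -2); Orbyt gets 0.
Orbyt's induced payoffs are 8, -1, 0, so Orbyt commits to Alpha. Subgame-perfect outcome: (Std1, Alpha) with payoffs (9, 8).

(Std1, Alpha)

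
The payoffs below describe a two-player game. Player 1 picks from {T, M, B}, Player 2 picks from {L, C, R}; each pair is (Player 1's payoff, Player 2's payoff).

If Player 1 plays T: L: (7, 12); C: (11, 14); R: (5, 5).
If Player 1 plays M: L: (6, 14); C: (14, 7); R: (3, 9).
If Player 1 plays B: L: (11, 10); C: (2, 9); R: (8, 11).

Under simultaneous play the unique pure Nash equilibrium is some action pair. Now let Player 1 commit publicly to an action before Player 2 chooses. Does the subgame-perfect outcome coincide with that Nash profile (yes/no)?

Backward induction with Player 1 moving first.
- T → Player 2 plays C (best of 12, 14, 5); Player 1 gets 11.
- M → Player 2 plays L (best of 14, 7, 9); Player 1 gets 6.
- B → Player 2 plays R (best of 10, 9, 11); Player 1 gets 8.
Player 1's induced payoffs are 11, 6, 8, so Player 1 commits to T. Subgame-perfect outcome: (T, C) with payoffs (11, 14).
For the simultaneous game, intersect best replies.
Player 1's best replies: L→B; C→M; R→B.
Player 2's best replies: T→C; M→L; B→R.
Only (B, R) has each player best-responding; Nash payoffs (8, 11).
Sequential outcome (T, C) differs from the Nash profile (B, R).

no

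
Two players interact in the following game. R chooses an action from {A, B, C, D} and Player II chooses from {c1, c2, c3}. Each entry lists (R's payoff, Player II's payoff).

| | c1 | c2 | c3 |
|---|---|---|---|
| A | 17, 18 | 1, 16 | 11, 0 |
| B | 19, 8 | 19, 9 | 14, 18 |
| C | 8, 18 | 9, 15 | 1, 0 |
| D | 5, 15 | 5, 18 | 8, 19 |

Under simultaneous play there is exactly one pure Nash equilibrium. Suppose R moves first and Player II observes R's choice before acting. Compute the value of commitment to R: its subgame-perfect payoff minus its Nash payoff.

3

Backward induction with R moving first.
- A: Player II compares 18, 16, 0 and picks c1; R would get 17.
- B: Player II compares 8, 9, 18 and picks c3; R would get 14.
- C: Player II compares 18, 15, 0 and picks c1; R would get 8.
- D: Player II compares 15, 18, 19 and picks c3; R would get 8.
Among 17, 14, 8, 8, the best is 17 at A. Subgame-perfect outcome: (A, c1) with payoffs (17, 18).
Under simultaneous play:
R's best replies: c1→B; c2→B; c3→B.
Player II's best replies: A→c1; B→c3; C→c1; D→c3.
Only (B, c3) has each player best-responding; Nash payoffs (14, 18).
R's commitment gain: 17 − 14 = 3.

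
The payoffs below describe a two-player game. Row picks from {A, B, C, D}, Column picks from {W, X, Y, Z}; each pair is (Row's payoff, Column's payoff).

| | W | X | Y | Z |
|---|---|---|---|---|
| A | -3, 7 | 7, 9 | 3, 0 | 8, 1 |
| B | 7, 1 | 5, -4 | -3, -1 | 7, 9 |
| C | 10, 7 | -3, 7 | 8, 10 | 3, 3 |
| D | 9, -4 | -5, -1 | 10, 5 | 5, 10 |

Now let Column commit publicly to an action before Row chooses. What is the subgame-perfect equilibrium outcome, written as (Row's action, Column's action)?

Work backward from Row's decision.
- W: BR = C, leader payoff 7.
- X: BR = A, leader payoff 9.
- Y: BR = D, leader payoff 5.
- Z: BR = A, leader payoff 1.
Maximizing over 7, 9, 5, 1, Column chooses X. Subgame-perfect outcome: (A, X) with payoffs (7, 9).

(A, X)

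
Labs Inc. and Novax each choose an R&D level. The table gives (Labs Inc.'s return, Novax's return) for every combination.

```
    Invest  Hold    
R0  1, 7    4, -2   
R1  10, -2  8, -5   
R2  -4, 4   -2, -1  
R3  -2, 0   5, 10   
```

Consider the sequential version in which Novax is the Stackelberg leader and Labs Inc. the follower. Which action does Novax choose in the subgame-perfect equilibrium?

Invest

Backward induction with Novax moving first.
- Invest: BR = R1, leader payoff -2.
- Hold: BR = R1, leader payoff -5.
Novax's induced payoffs are -2, -5, so Novax commits to Invest. Subgame-perfect outcome: (R1, Invest) with payoffs (10, -2).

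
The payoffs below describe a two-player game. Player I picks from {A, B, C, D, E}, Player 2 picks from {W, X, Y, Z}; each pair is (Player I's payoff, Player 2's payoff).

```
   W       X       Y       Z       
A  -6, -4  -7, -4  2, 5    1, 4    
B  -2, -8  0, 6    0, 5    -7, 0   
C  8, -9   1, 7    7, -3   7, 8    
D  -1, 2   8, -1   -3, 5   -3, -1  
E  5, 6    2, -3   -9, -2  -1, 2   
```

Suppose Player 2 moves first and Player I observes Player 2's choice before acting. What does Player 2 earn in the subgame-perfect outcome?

Solve by backward induction (Player 2 leads).
- W: Player I compares -6, -2, 8, -1, 5 and picks C; Player 2 would get -9.
- X: Player I compares -7, 0, 1, 8, 2 and picks D; Player 2 would get -1.
- Y: Player I compares 2, 0, 7, -3, -9 and picks C; Player 2 would get -3.
- Z: Player I compares 1, -7, 7, -3, -1 and picks C; Player 2 would get 8.
Player 2's induced payoffs are -9, -1, -3, 8, so Player 2 commits to Z. Subgame-perfect outcome: (C, Z) with payoffs (7, 8).

8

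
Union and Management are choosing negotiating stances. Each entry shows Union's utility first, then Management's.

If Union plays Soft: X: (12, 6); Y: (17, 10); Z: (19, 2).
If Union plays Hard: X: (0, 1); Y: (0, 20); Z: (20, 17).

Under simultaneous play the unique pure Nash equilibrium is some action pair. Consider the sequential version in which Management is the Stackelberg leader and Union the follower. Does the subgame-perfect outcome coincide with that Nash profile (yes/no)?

Union best-responds to each possible Management move:
- X: Union compares 12, 0 and picks Soft; Management would get 6.
- Y: Union compares 17, 0 and picks Soft; Management would get 10.
- Z: Union compares 19, 20 and picks Hard; Management would get 17.
Management's induced payoffs are 6, 10, 17, so Management commits to Z. Subgame-perfect outcome: (Hard, Z) with payoffs (20, 17).
Now find the simultaneous Nash equilibrium.
Union's best replies: X→Soft; Y→Soft; Z→Hard.
Management's best replies: Soft→Y; Hard→Y.
Only (Soft, Y) has each player best-responding; Nash payoffs (17, 10).
Sequential outcome (Hard, Z) differs from the Nash profile (Soft, Y).

no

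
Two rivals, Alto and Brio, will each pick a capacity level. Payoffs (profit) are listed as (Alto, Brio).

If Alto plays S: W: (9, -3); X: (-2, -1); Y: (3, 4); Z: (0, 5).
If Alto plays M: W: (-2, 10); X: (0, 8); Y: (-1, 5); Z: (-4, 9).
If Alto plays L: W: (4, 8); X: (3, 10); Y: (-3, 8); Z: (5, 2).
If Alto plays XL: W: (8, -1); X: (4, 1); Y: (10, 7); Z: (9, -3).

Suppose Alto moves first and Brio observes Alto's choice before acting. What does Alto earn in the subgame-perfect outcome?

Solve by backward induction (Alto leads).
- S: BR = Z, leader payoff 0.
- M: BR = W, leader payoff -2.
- L: BR = X, leader payoff 3.
- XL: BR = Y, leader payoff 10.
Maximizing over 0, -2, 3, 10, Alto chooses XL. Subgame-perfect outcome: (XL, Y) with payoffs (10, 7).

10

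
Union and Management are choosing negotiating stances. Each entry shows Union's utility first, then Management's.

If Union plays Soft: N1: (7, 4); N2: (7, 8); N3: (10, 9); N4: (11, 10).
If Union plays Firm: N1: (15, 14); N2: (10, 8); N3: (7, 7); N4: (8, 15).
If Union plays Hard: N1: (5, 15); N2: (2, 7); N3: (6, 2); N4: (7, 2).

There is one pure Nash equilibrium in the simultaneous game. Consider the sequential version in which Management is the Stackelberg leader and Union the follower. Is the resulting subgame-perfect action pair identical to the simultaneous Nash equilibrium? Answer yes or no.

Union best-responds to each possible Management move:
- N1: Union compares 7, 15, 5 and picks Firm; Management would get 14.
- N2: Union compares 7, 10, 2 and picks Firm; Management would get 8.
- N3: Union compares 10, 7, 6 and picks Soft; Management would get 9.
- N4: Union compares 11, 8, 7 and picks Soft; Management would get 10.
Management's induced payoffs are 14, 8, 9, 10, so Management commits to N1. Subgame-perfect outcome: (Firm, N1) with payoffs (15, 14).
For the simultaneous game, intersect best replies.
Union's best replies: N1→Firm; N2→Firm; N3→Soft; N4→Soft.
Management's best replies: Soft→N4; Firm→N4; Hard→N1.
Only (Soft, N4) has each player best-responding; Nash payoffs (11, 10).
Sequential outcome (Firm, N1) differs from the Nash profile (Soft, N4).

no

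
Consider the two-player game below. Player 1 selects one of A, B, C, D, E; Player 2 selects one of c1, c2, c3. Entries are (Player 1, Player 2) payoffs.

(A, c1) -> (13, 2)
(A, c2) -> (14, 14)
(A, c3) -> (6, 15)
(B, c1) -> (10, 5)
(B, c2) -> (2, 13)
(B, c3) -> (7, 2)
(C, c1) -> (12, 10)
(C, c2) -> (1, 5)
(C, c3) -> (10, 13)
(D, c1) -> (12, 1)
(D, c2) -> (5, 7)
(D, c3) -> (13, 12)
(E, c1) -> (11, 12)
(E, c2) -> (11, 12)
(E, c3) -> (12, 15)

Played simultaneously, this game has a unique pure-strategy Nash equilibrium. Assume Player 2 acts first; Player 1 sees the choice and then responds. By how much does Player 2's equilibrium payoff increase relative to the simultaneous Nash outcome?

Solve by backward induction (Player 2 leads).
- c1: Player 1 compares 13, 10, 12, 12, 11 and picks A; Player 2 would get 2.
- c2: Player 1 compares 14, 2, 1, 5, 11 and picks A; Player 2 would get 14.
- c3: Player 1 compares 6, 7, 10, 13, 12 and picks D; Player 2 would get 12.
Maximizing over 2, 14, 12, Player 2 chooses c2. Subgame-perfect outcome: (A, c2) with payoffs (14, 14).
Now find the simultaneous Nash equilibrium.
Player 1's best replies: c1→A; c2→A; c3→D.
Player 2's best replies: A→c3; B→c2; C→c3; D→c3; E→c3.
The unique mutual best reply is (D, c3), giving (13, 12).
Player 2's commitment gain: 14 − 12 = 2.

2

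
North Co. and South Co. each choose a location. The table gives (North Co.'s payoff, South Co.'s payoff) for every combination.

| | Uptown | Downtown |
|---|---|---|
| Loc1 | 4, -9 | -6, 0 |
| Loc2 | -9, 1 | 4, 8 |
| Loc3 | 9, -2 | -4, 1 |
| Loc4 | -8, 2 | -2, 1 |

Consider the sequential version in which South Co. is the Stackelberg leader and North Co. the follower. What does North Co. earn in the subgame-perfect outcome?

Solve by backward induction (South Co. leads).
- Uptown: North Co. compares 4, -9, 9, -8 and picks Loc3; South Co. would get -2.
- Downtown: North Co. compares -6, 4, -4, -2 and picks Loc2; South Co. would get 8.
Maximizing over -2, 8, South Co. chooses Downtown. Subgame-perfect outcome: (Loc2, Downtown) with payoffs (4, 8).

4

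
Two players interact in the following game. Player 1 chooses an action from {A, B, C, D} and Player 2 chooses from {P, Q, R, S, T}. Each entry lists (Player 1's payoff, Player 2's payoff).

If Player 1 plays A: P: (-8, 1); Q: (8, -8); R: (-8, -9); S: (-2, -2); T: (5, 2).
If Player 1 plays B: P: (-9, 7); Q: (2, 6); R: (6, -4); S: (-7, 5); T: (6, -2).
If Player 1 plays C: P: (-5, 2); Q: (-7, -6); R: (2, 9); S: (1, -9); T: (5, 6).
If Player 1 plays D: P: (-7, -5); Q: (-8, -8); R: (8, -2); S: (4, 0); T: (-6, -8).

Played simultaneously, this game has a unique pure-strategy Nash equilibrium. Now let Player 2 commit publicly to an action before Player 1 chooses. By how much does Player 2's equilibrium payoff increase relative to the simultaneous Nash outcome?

2

Work backward from Player 1's decision.
- P: BR = C, leader payoff 2.
- Q: BR = A, leader payoff -8.
- R: BR = D, leader payoff -2.
- S: BR = D, leader payoff 0.
- T: BR = B, leader payoff -2.
Player 2's induced payoffs are 2, -8, -2, 0, -2, so Player 2 commits to P. Subgame-perfect outcome: (C, P) with payoffs (-5, 2).
Under simultaneous play:
Player 1's best replies: P→C; Q→A; R→D; S→D; T→B.
Player 2's best replies: A→T; B→P; C→R; D→S.
The unique mutual best reply is (D, S), giving (4, 0).
Player 2's commitment gain: 2 − 0 = 2.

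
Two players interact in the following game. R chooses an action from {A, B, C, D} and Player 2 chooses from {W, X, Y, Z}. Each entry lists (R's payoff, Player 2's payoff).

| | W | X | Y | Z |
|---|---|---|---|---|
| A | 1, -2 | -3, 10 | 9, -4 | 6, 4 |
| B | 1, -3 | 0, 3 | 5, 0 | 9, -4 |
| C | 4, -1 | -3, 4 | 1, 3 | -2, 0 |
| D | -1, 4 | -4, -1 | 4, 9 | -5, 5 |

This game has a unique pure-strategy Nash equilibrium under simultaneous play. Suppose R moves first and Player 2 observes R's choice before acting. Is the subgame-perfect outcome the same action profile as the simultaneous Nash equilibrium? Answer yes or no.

no

Player 2 best-responds to each possible R move:
- A: BR = X, leader payoff -3.
- B: BR = X, leader payoff 0.
- C: BR = X, leader payoff -3.
- D: BR = Y, leader payoff 4.
R's induced payoffs are -3, 0, -3, 4, so R commits to D. Subgame-perfect outcome: (D, Y) with payoffs (4, 9).
Under simultaneous play:
R's best replies: W→C; X→B; Y→A; Z→B.
Player 2's best replies: A→X; B→X; C→X; D→Y.
Only (B, X) has each player best-responding; Nash payoffs (0, 3).
Sequential outcome (D, Y) differs from the Nash profile (B, X).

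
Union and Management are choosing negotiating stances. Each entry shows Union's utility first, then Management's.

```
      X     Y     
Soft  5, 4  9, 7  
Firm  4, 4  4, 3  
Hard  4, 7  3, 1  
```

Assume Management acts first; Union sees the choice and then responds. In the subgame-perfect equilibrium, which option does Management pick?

Solve by backward induction (Management leads).
- X: Union compares 5, 4, 4 and picks Soft; Management would get 4.
- Y: Union compares 9, 4, 3 and picks Soft; Management would get 7.
Maximizing over 4, 7, Management chooses Y. Subgame-perfect outcome: (Soft, Y) with payoffs (9, 7).

Y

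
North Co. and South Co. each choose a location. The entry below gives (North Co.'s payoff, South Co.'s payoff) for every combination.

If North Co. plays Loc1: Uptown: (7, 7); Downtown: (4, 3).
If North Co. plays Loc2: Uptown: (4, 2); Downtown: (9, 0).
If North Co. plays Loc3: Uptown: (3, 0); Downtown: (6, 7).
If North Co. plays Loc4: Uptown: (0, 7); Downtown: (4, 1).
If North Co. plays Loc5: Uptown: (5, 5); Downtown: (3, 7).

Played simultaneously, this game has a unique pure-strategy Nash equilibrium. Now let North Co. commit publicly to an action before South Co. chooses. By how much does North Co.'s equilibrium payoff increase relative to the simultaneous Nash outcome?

South Co. best-responds to each possible North Co. move:
- Loc1: BR = Uptown, leader payoff 7.
- Loc2: BR = Uptown, leader payoff 4.
- Loc3: BR = Downtown, leader payoff 6.
- Loc4: BR = Uptown, leader payoff 0.
- Loc5: BR = Downtown, leader payoff 3.
Maximizing over 7, 4, 6, 0, 3, North Co. chooses Loc1. Subgame-perfect outcome: (Loc1, Uptown) with payoffs (7, 7).
Under simultaneous play:
North Co.'s best replies: Uptown→Loc1; Downtown→Loc2.
South Co.'s best replies: Loc1→Uptown; Loc2→Uptown; Loc3→Downtown; Loc4→Uptown; Loc5→Downtown.
The unique mutual best reply is (Loc1, Uptown), giving (7, 7).
North Co.'s commitment gain: 7 − 7 = 0.

0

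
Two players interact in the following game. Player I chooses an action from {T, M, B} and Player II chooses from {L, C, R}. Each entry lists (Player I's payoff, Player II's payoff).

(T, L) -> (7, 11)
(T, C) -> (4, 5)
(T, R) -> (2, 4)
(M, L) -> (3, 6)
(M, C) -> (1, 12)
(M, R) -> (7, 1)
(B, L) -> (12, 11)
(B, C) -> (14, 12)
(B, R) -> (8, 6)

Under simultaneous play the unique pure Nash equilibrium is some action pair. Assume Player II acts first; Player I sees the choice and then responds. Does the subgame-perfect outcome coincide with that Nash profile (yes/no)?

yes

Player I best-responds to each possible Player II move:
- L: BR = B, leader payoff 11.
- C: BR = B, leader payoff 12.
- R: BR = B, leader payoff 6.
Maximizing over 11, 12, 6, Player II chooses C. Subgame-perfect outcome: (B, C) with payoffs (14, 12).
Now find the simultaneous Nash equilibrium.
Player I's best replies: L→B; C→B; R→B.
Player II's best replies: T→L; M→C; B→C.
The unique mutual best reply is (B, C), giving (14, 12).
Sequential outcome (B, C) coincides with the Nash profile (B, C).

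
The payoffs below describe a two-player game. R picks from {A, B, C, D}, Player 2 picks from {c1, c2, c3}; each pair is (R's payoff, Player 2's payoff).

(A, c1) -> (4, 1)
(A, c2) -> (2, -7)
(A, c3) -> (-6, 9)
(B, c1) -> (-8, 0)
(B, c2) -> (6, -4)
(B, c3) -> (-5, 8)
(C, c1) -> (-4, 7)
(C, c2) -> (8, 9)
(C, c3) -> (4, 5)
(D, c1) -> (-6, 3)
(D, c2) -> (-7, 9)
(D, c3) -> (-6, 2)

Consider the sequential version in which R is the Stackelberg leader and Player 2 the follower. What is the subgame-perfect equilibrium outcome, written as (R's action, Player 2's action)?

(C, c2)

Work backward from Player 2's decision.
- A: BR = c3, leader payoff -6.
- B: BR = c3, leader payoff -5.
- C: BR = c2, leader payoff 8.
- D: BR = c2, leader payoff -7.
Maximizing over -6, -5, 8, -7, R chooses C. Subgame-perfect outcome: (C, c2) with payoffs (8, 9).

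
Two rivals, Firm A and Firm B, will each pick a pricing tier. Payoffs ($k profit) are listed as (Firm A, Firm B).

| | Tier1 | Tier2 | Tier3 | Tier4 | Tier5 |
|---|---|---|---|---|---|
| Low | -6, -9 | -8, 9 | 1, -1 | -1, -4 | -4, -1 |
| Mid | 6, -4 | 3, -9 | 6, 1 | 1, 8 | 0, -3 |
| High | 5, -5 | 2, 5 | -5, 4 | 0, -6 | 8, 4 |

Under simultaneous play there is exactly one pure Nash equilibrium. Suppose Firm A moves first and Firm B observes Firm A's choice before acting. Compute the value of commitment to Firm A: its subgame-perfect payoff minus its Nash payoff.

Solve by backward induction (Firm A leads).
- Low: BR = Tier2, leader payoff -8.
- Mid: BR = Tier4, leader payoff 1.
- High: BR = Tier2, leader payoff 2.
Among -8, 1, 2, the best is 2 at High. Subgame-perfect outcome: (High, Tier2) with payoffs (2, 5).
Under simultaneous play:
Firm A's best replies: Tier1→Mid; Tier2→Mid; Tier3→Mid; Tier4→Mid; Tier5→High.
Firm B's best replies: Low→Tier2; Mid→Tier4; High→Tier2.
Only (Mid, Tier4) has each player best-responding; Nash payoffs (1, 8).
Firm A's commitment gain: 2 − 1 = 1.

1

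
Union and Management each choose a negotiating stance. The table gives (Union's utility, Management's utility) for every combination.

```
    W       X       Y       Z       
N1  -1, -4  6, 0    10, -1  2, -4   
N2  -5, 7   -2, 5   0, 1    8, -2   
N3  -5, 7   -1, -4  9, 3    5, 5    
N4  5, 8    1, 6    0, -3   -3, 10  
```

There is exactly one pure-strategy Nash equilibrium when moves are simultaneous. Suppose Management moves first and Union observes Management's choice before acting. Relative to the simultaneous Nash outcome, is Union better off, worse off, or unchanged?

worse off

Solve by backward induction (Management leads).
- W → Union plays N4 (best of -1, -5, -5, 5); Management gets 8.
- X → Union plays N1 (best of 6, -2, -1, 1); Management gets 0.
- Y → Union plays N1 (best of 10, 0, 9, 0); Management gets -1.
- Z → Union plays N2 (best of 2, 8, 5, -3); Management gets -2.
Among 8, 0, -1, -2, the best is 8 at W. Subgame-perfect outcome: (N4, W) with payoffs (5, 8).
Under simultaneous play:
Union's best replies: W→N4; X→N1; Y→N1; Z→N2.
Management's best replies: N1→X; N2→W; N3→W; N4→Z.
The unique mutual best reply is (N1, X), giving (6, 0).
Union earns 5 sequentially versus 6 at the Nash outcome: worse off.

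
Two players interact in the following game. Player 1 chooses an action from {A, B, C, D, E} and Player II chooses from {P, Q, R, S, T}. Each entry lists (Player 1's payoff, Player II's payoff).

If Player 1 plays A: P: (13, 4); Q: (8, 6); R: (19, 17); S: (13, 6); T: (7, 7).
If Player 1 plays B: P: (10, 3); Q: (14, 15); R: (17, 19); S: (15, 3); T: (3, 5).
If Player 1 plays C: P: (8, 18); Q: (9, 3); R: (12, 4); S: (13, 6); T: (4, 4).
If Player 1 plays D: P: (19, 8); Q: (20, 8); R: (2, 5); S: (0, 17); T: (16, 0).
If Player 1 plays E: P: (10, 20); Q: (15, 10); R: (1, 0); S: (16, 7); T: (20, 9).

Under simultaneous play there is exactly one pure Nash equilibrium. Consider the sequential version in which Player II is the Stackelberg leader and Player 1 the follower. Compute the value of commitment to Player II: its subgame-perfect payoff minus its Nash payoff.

Solve by backward induction (Player II leads).
- P: Player 1 compares 13, 10, 8, 19, 10 and picks D; Player II would get 8.
- Q: Player 1 compares 8, 14, 9, 20, 15 and picks D; Player II would get 8.
- R: Player 1 compares 19, 17, 12, 2, 1 and picks A; Player II would get 17.
- S: Player 1 compares 13, 15, 13, 0, 16 and picks E; Player II would get 7.
- T: Player 1 compares 7, 3, 4, 16, 20 and picks E; Player II would get 9.
Player II's induced payoffs are 8, 8, 17, 7, 9, so Player II commits to R. Subgame-perfect outcome: (A, R) with payoffs (19, 17).
Under simultaneous play:
Player 1's best replies: P→D; Q→D; R→A; S→E; T→E.
Player II's best replies: A→R; B→R; C→P; D→S; E→P.
Only (A, R) has each player best-responding; Nash payoffs (19, 17).
Player II's commitment gain: 17 − 17 = 0.

0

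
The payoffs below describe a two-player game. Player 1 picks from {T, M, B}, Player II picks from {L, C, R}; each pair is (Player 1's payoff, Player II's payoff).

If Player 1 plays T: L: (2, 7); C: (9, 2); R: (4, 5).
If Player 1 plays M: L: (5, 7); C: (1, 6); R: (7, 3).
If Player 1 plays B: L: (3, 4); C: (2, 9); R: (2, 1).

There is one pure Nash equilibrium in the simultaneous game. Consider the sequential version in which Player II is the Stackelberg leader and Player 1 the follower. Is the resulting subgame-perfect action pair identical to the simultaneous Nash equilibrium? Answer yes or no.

Backward induction with Player II moving first.
- L → Player 1 plays M (best of 2, 5, 3); Player II gets 7.
- C → Player 1 plays T (best of 9, 1, 2); Player II gets 2.
- R → Player 1 plays M (best of 4, 7, 2); Player II gets 3.
Player II's induced payoffs are 7, 2, 3, so Player II commits to L. Subgame-perfect outcome: (M, L) with payoffs (5, 7).
Now find the simultaneous Nash equilibrium.
Player 1's best replies: L→M; C→T; R→M.
Player II's best replies: T→L; M→L; B→C.
Only (M, L) has each player best-responding; Nash payoffs (5, 7).
Sequential outcome (M, L) coincides with the Nash profile (M, L).

yes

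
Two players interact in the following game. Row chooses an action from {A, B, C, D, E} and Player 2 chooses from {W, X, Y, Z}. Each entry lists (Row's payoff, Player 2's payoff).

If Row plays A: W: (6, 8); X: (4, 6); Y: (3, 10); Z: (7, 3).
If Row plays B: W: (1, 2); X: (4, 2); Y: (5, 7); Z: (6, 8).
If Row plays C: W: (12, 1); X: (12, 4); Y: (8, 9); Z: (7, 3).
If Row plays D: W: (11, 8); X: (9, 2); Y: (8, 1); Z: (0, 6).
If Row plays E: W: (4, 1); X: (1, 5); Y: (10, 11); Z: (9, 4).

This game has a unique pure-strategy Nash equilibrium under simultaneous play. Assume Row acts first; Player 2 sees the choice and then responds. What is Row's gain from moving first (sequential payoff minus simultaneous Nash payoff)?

Backward induction with Row moving first.
- A: Player 2 compares 8, 6, 10, 3 and picks Y; Row would get 3.
- B: Player 2 compares 2, 2, 7, 8 and picks Z; Row would get 6.
- C: Player 2 compares 1, 4, 9, 3 and picks Y; Row would get 8.
- D: Player 2 compares 8, 2, 1, 6 and picks W; Row would get 11.
- E: Player 2 compares 1, 5, 11, 4 and picks Y; Row would get 10.
Maximizing over 3, 6, 8, 11, 10, Row chooses D. Subgame-perfect outcome: (D, W) with payoffs (11, 8).
Now find the simultaneous Nash equilibrium.
Row's best replies: W→C; X→C; Y→E; Z→E.
Player 2's best replies: A→Y; B→Z; C→Y; D→W; E→Y.
The unique mutual best reply is (E, Y), giving (10, 11).
Row's commitment gain: 11 − 10 = 1.

1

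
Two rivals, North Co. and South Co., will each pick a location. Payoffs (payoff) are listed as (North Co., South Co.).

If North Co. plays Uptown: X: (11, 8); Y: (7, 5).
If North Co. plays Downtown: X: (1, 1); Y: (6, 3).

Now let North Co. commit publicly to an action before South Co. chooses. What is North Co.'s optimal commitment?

Solve by backward induction (North Co. leads).
- Uptown → South Co. plays X (best of 8, 5); North Co. gets 11.
- Downtown → South Co. plays Y (best of 1, 3); North Co. gets 6.
Among 11, 6, the best is 11 at Uptown. Subgame-perfect outcome: (Uptown, X) with payoffs (11, 8).

Uptown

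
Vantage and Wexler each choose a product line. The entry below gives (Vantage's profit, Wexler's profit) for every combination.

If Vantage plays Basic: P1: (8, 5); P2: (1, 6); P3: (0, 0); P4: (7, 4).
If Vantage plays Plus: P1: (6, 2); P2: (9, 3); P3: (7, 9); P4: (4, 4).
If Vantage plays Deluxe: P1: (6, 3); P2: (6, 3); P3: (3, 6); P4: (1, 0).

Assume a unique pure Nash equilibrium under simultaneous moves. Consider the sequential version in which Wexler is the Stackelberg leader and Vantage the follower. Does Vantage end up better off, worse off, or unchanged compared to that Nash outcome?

Backward induction with Wexler moving first.
- P1: Vantage compares 8, 6, 6 and picks Basic; Wexler would get 5.
- P2: Vantage compares 1, 9, 6 and picks Plus; Wexler would get 3.
- P3: Vantage compares 0, 7, 3 and picks Plus; Wexler would get 9.
- P4: Vantage compares 7, 4, 1 and picks Basic; Wexler would get 4.
Among 5, 3, 9, 4, the best is 9 at P3. Subgame-perfect outcome: (Plus, P3) with payoffs (7, 9).
Now find the simultaneous Nash equilibrium.
Vantage's best replies: P1→Basic; P2→Plus; P3→Plus; P4→Basic.
Wexler's best replies: Basic→P2; Plus→P3; Deluxe→P3.
Only (Plus, P3) has each player best-responding; Nash payoffs (7, 9).
Vantage earns 7 sequentially versus 7 at the Nash outcome: unchanged.

unchanged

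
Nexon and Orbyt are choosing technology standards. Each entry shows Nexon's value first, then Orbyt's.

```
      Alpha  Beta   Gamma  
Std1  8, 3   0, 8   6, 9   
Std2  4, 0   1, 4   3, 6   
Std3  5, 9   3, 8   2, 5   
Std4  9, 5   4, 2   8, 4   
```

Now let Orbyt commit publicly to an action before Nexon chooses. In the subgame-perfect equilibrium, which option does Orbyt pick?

Nexon best-responds to each possible Orbyt move:
- Alpha → Nexon plays Std4 (best of 8, 4, 5, 9); Orbyt gets 5.
- Beta → Nexon plays Std4 (best of 0, 1, 3, 4); Orbyt gets 2.
- Gamma → Nexon plays Std4 (best of 6, 3, 2, 8); Orbyt gets 4.
Maximizing over 5, 2, 4, Orbyt chooses Alpha. Subgame-perfect outcome: (Std4, Alpha) with payoffs (9, 5).

Alpha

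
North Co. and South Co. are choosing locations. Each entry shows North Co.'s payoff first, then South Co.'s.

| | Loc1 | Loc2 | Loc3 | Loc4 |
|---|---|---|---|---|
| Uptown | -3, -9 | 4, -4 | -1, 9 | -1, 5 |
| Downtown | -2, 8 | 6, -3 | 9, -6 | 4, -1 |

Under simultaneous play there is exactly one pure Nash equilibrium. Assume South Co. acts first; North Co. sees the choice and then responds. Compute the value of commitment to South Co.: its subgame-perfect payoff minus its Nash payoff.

0

Work backward from North Co.'s decision.
- Loc1: BR = Downtown, leader payoff 8.
- Loc2: BR = Downtown, leader payoff -3.
- Loc3: BR = Downtown, leader payoff -6.
- Loc4: BR = Downtown, leader payoff -1.
Maximizing over 8, -3, -6, -1, South Co. chooses Loc1. Subgame-perfect outcome: (Downtown, Loc1) with payoffs (-2, 8).
For the simultaneous game, intersect best replies.
North Co.'s best replies: Loc1→Downtown; Loc2→Downtown; Loc3→Downtown; Loc4→Downtown.
South Co.'s best replies: Uptown→Loc3; Downtown→Loc1.
Only (Downtown, Loc1) has each player best-responding; Nash payoffs (-2, 8).
South Co.'s commitment gain: 8 − 8 = 0.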